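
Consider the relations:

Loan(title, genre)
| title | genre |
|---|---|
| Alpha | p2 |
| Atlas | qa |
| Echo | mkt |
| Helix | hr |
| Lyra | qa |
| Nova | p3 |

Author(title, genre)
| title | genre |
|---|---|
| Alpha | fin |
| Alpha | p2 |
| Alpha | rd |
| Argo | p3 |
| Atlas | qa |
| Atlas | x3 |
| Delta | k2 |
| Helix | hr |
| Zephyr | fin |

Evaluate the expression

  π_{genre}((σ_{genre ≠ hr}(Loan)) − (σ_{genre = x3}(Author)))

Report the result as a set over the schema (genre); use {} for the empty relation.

Filtering on genre ≠ hr leaves {(Alpha, p2), (Atlas, qa), (Echo, mkt), (Lyra, qa), (Nova, p3)}.
Filtering on genre = x3 leaves {(Atlas, x3)}.
Taking the difference: {(Alpha, p2), (Atlas, qa), (Echo, mkt), (Lyra, qa), (Nova, p3)}
π_{genre} gives {mkt, p2, p3, qa} (1 duplicate(s) eliminated).

{mkt, p2, p3, qa}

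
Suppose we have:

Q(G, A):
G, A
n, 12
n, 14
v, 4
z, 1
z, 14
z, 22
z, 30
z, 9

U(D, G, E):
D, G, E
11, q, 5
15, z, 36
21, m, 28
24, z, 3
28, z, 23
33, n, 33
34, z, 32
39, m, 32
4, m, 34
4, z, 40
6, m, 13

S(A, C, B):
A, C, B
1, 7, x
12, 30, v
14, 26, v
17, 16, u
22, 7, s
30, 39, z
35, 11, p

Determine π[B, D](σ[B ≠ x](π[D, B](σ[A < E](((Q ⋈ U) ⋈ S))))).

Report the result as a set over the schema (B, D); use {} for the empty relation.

Q ⋈ U (natural join on G): {(n, 12, 33, 33), (n, 14, 33, 33), (z, 1, 15, 36), (z, 1, 24, 3), (z, 1, 28, 23), (z, 1, 34, 32), (z, 1, 4, 40), (z, 14, 15, 36), (z, 14, 24, 3), (z, 14, 28, 23), (z, 14, 34, 32), (z, 14, 4, 40), (z, 22, 15, 36), (z, 22, 24, 3), (z, 22, 28, 23), (z, 22, 34, 32), (z, 22, 4, 40), (z, 30, 15, 36), (z, 30, 24, 3), (z, 30, 28, 23), (z, 30, 34, 32), (z, 30, 4, 40), (z, 9, 15, 36), (z, 9, 24, 3), (z, 9, 28, 23), (z, 9, 34, 32), (z, 9, 4, 40)}
(Q ⋈ U) ⋈ S (natural join on A): {(n, 12, 33, 33, 30, v), (n, 14, 33, 33, 26, v), (z, 1, 15, 36, 7, x), (z, 1, 24, 3, 7, x), (z, 1, 28, 23, 7, x), (z, 1, 34, 32, 7, x), (z, 1, 4, 40, 7, x), (z, 14, 15, 36, 26, v), (z, 14, 24, 3, 26, v), (z, 14, 28, 23, 26, v), (z, 14, 34, 32, 26, v), (z, 14, 4, 40, 26, v), (z, 22, 15, 36, 7, s), (z, 22, 24, 3, 7, s), (z, 22, 28, 23, 7, s), (z, 22, 34, 32, 7, s), (z, 22, 4, 40, 7, s), (z, 30, 15, 36, 39, z), (z, 30, 24, 3, 39, z), (z, 30, 28, 23, 39, z), (z, 30, 34, 32, 39, z), (z, 30, 4, 40, 39, z)}
Selection A < E: {(n, 12, 33, 33, 30, v), (n, 14, 33, 33, 26, v), (z, 1, 15, 36, 7, x), (z, 1, 24, 3, 7, x), (z, 1, 28, 23, 7, x), (z, 1, 34, 32, 7, x), (z, 1, 4, 40, 7, x), (z, 14, 15, 36, 26, v), (z, 14, 28, 23, 26, v), (z, 14, 34, 32, 26, v), (z, 14, 4, 40, 26, v), (z, 22, 15, 36, 7, s), (z, 22, 28, 23, 7, s), (z, 22, 34, 32, 7, s), (z, 22, 4, 40, 7, s), (z, 30, 15, 36, 39, z), (z, 30, 34, 32, 39, z), (z, 30, 4, 40, 39, z)}
Keep only column(s) D, B (1 duplicate(s) eliminated): {(15, s), (15, v), (15, x), (15, z), (24, x), (28, s), (28, v), (28, x), (33, v), (34, s), (34, v), (34, x), (34, z), (4, s), (4, v), (4, x), (4, z)}
Selection B ≠ x: {(15, s), (15, v), (15, z), (28, s), (28, v), (33, v), (34, s), (34, v), (34, z), (4, s), (4, v), (4, z)}
Keep only column(s) B, D: {(s, 15), (s, 28), (s, 34), (s, 4), (v, 15), (v, 28), (v, 33), (v, 34), (v, 4), (z, 15), (z, 34), (z, 4)}

{(s, 15), (s, 28), (s, 34), (s, 4), (v, 15), (v, 28), (v, 33), (v, 34), (v, 4), (z, 15), (z, 34), (z, 4)}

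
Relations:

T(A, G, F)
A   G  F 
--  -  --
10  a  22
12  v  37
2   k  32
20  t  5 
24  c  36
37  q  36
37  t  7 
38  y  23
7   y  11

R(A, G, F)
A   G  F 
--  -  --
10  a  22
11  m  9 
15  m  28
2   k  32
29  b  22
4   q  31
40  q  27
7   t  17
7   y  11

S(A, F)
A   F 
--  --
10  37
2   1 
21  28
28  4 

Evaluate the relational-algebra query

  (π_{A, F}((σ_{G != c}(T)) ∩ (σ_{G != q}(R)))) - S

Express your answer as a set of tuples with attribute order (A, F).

Filtering on G != c leaves {(10, a, 22), (12, v, 37), (2, k, 32), (20, t, 5), (37, q, 36), (37, t, 7), (38, y, 23), (7, y, 11)}.
Filtering on G != q leaves {(10, a, 22), (11, m, 9), (15, m, 28), (2, k, 32), (29, b, 22), (7, t, 17), (7, y, 11)}.
Set intersection of the two operands is {(10, a, 22), (2, k, 32), (7, y, 11)}.
Projecting to A, F: {(10, 22), (2, 32), (7, 11)}
Set difference of the two operands is {(10, 22), (2, 32), (7, 11)}.

{(10, 22), (2, 32), (7, 11)}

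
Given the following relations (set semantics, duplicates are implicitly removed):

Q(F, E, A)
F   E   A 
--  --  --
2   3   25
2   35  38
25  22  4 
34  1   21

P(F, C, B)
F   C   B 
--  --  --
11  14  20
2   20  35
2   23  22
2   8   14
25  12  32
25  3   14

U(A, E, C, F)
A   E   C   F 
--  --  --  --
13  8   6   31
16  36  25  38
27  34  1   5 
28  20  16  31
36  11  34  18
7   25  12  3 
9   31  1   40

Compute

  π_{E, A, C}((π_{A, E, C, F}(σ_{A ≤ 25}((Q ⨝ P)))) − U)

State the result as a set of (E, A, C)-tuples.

{(22, 4, 12), (22, 4, 3), (3, 25, 20), (3, 25, 23), (3, 25, 8)}

Natural join on F: {(2, 3, 25, 20, 35), (2, 3, 25, 23, 22), (2, 3, 25, 8, 14), (2, 35, 38, 20, 35), (2, 35, 38, 23, 22), (2, 35, 38, 8, 14), (25, 22, 4, 12, 32), (25, 22, 4, 3, 14)}
Filtering on A ≤ 25 leaves {(2, 3, 25, 20, 35), (2, 3, 25, 23, 22), (2, 3, 25, 8, 14), (25, 22, 4, 12, 32), (25, 22, 4, 3, 14)}.
Keep only column(s) A, E, C, F: {(25, 3, 20, 2), (25, 3, 23, 2), (25, 3, 8, 2), (4, 22, 12, 25), (4, 22, 3, 25)}
Taking the difference: {(25, 3, 20, 2), (25, 3, 23, 2), (25, 3, 8, 2), (4, 22, 12, 25), (4, 22, 3, 25)}
Keep only column(s) E, A, C: {(22, 4, 12), (22, 4, 3), (3, 25, 20), (3, 25, 23), (3, 25, 8)}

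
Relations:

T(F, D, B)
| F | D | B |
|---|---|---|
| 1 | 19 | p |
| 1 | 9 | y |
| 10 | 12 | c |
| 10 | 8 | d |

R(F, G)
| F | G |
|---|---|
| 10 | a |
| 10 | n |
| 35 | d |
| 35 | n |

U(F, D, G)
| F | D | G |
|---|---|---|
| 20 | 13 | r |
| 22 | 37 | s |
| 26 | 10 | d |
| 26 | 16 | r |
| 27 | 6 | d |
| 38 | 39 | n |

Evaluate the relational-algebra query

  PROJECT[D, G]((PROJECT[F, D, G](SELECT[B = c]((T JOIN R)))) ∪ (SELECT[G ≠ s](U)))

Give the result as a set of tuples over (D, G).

{(10, d), (12, a), (12, n), (13, r), (16, r), (39, n), (6, d)}

T ⋈ R (natural join on F): {(10, 12, c, a), (10, 12, c, n), (10, 8, d, a), (10, 8, d, n)}
Selection B = c: {(10, 12, c, a), (10, 12, c, n)}
Keep only column(s) F, D, G: {(10, 12, a), (10, 12, n)}
Selection G ≠ s: {(20, 13, r), (26, 10, d), (26, 16, r), (27, 6, d), (38, 39, n)}
Set union of the two operands is {(10, 12, a), (10, 12, n), (20, 13, r), (26, 10, d), (26, 16, r), (27, 6, d), (38, 39, n)}.
Keep only column(s) D, G: {(10, d), (12, a), (12, n), (13, r), (16, r), (39, n), (6, d)}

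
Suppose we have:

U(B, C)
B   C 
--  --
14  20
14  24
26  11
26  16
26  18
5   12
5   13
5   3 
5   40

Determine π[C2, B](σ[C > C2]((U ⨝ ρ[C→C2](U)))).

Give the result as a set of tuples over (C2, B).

ρ[C→C2]: schema becomes (B, C2); tuples unchanged.
U ⋈ ρ[C→C2](U) (natural join on B): {(14, 20, 20), (14, 20, 24), (14, 24, 20), (14, 24, 24), (26, 11, 11), (26, 11, 16), (26, 11, 18), (26, 16, 11), (26, 16, 16), (26, 16, 18), (26, 18, 11), (26, 18, 16), (26, 18, 18), (5, 12, 12), (5, 12, 13), (5, 12, 3), (5, 12, 40), (5, 13, 12), (5, 13, 13), (5, 13, 3), (5, 13, 40), (5, 3, 12), (5, 3, 13), (5, 3, 3), (5, 3, 40), (5, 40, 12), (5, 40, 13), (5, 40, 3), (5, 40, 40)}
Apply σ_{C > C2}; surviving tuples: {(14, 24, 20), (26, 16, 11), (26, 18, 11), (26, 18, 16), (5, 12, 3), (5, 13, 12), (5, 13, 3), (5, 40, 12), (5, 40, 13), (5, 40, 3)}
π_{C2, B} gives {(11, 26), (12, 5), (13, 5), (16, 26), (20, 14), (3, 5)} (4 duplicate(s) eliminated).

{(11, 26), (12, 5), (13, 5), (16, 26), (20, 14), (3, 5)}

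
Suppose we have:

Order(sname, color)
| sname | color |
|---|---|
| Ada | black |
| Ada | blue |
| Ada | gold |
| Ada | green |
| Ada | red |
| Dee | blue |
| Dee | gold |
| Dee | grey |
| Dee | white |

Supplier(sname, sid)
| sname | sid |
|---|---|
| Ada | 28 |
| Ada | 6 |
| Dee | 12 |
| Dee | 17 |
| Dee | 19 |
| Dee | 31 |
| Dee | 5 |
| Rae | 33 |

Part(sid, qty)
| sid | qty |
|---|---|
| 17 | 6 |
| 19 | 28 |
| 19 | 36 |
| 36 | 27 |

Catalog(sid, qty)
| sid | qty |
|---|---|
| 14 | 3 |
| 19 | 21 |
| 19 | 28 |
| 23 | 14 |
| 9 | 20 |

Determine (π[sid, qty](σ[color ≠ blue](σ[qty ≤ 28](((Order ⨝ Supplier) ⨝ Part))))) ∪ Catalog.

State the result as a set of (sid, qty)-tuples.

{(14, 3), (17, 6), (19, 21), (19, 28), (23, 14), (9, 20)}

Order ⋈ Supplier (natural join on sname): {(Ada, black, 28), (Ada, black, 6), (Ada, blue, 28), (Ada, blue, 6), (Ada, gold, 28), (Ada, gold, 6), (Ada, green, 28), (Ada, green, 6), (Ada, red, 28), (Ada, red, 6), (Dee, blue, 12), (Dee, blue, 17), (Dee, blue, 19), (Dee, blue, 31), (Dee, blue, 5), (Dee, gold, 12), (Dee, gold, 17), (Dee, gold, 19), (Dee, gold, 31), (Dee, gold, 5), (Dee, grey, 12), (Dee, grey, 17), (Dee, grey, 19), (Dee, grey, 31), (Dee, grey, 5), (Dee, white, 12), (Dee, white, 17), (Dee, white, 19), (Dee, white, 31), (Dee, white, 5)}
(Order ⨝ Supplier) ⋈ Part (natural join on sid): {(Dee, blue, 17, 6), (Dee, blue, 19, 28), (Dee, blue, 19, 36), (Dee, gold, 17, 6), (Dee, gold, 19, 28), (Dee, gold, 19, 36), (Dee, grey, 17, 6), (Dee, grey, 19, 28), (Dee, grey, 19, 36), (Dee, white, 17, 6), (Dee, white, 19, 28), (Dee, white, 19, 36)}
Selection qty ≤ 28: {(Dee, blue, 17, 6), (Dee, blue, 19, 28), (Dee, gold, 17, 6), (Dee, gold, 19, 28), (Dee, grey, 17, 6), (Dee, grey, 19, 28), (Dee, white, 17, 6), (Dee, white, 19, 28)}
Selection color ≠ blue: {(Dee, gold, 17, 6), (Dee, gold, 19, 28), (Dee, grey, 17, 6), (Dee, grey, 19, 28), (Dee, white, 17, 6), (Dee, white, 19, 28)}
π_{sid, qty} gives {(17, 6), (19, 28)} (4 duplicate(s) eliminated).
Taking the union: {(14, 3), (17, 6), (19, 21), (19, 28), (23, 14), (9, 20)}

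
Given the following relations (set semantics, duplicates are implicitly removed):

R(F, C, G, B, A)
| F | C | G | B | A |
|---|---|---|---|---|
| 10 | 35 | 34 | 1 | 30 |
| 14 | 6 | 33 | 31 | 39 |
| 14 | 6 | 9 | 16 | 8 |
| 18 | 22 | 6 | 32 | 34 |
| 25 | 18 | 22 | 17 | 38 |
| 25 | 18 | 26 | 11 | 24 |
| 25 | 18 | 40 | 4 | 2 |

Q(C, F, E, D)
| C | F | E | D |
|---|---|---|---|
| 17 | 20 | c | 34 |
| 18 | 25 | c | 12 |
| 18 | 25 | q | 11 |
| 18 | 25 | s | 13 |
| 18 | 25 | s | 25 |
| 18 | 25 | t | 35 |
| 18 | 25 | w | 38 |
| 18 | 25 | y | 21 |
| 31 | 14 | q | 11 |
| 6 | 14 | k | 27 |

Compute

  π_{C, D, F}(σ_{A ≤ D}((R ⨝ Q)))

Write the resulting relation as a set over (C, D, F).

{(18, 11, 25), (18, 12, 25), (18, 13, 25), (18, 21, 25), (18, 25, 25), (18, 35, 25), (18, 38, 25), (6, 27, 14)}

Joining R and Q on F, C yields {(14, 6, 33, 31, 39, k, 27), (14, 6, 9, 16, 8, k, 27), (25, 18, 22, 17, 38, c, 12), (25, 18, 22, 17, 38, q, 11), (25, 18, 22, 17, 38, s, 13), (25, 18, 22, 17, 38, s, 25), (25, 18, 22, 17, 38, t, 35), (25, 18, 22, 17, 38, w, 38), (25, 18, 22, 17, 38, y, 21), (25, 18, 26, 11, 24, c, 12), (25, 18, 26, 11, 24, q, 11), (25, 18, 26, 11, 24, s, 13), (25, 18, 26, 11, 24, s, 25), (25, 18, 26, 11, 24, t, 35), (25, 18, 26, 11, 24, w, 38), (25, 18, 26, 11, 24, y, 21), (25, 18, 40, 4, 2, c, 12), (25, 18, 40, 4, 2, q, 11), (25, 18, 40, 4, 2, s, 13), (25, 18, 40, 4, 2, s, 25), (25, 18, 40, 4, 2, t, 35), (25, 18, 40, 4, 2, w, 38), (25, 18, 40, 4, 2, y, 21)}.
Filtering on A ≤ D leaves {(14, 6, 9, 16, 8, k, 27), (25, 18, 22, 17, 38, w, 38), (25, 18, 26, 11, 24, s, 25), (25, 18, 26, 11, 24, t, 35), (25, 18, 26, 11, 24, w, 38), (25, 18, 40, 4, 2, c, 12), (25, 18, 40, 4, 2, q, 11), (25, 18, 40, 4, 2, s, 13), (25, 18, 40, 4, 2, s, 25), (25, 18, 40, 4, 2, t, 35), (25, 18, 40, 4, 2, w, 38), (25, 18, 40, 4, 2, y, 21)}.
Keep only column(s) C, D, F (4 duplicate(s) eliminated): {(18, 11, 25), (18, 12, 25), (18, 13, 25), (18, 21, 25), (18, 25, 25), (18, 35, 25), (18, 38, 25), (6, 27, 14)}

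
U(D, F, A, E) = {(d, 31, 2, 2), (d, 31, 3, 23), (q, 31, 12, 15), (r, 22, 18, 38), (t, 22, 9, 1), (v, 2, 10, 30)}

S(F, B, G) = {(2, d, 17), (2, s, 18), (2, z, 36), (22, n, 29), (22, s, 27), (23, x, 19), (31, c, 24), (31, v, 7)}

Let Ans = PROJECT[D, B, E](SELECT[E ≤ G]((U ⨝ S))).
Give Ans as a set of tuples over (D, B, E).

{(d, c, 2), (d, c, 23), (d, v, 2), (q, c, 15), (t, n, 1), (t, s, 1), (v, z, 30)}

Joining U and S on F yields {(d, 31, 2, 2, c, 24), (d, 31, 2, 2, v, 7), (d, 31, 3, 23, c, 24), (d, 31, 3, 23, v, 7), (q, 31, 12, 15, c, 24), (q, 31, 12, 15, v, 7), (r, 22, 18, 38, n, 29), (r, 22, 18, 38, s, 27), (t, 22, 9, 1, n, 29), (t, 22, 9, 1, s, 27), (v, 2, 10, 30, d, 17), (v, 2, 10, 30, s, 18), (v, 2, 10, 30, z, 36)}.
Apply σ_{E ≤ G}; surviving tuples: {(d, 31, 2, 2, c, 24), (d, 31, 2, 2, v, 7), (d, 31, 3, 23, c, 24), (q, 31, 12, 15, c, 24), (t, 22, 9, 1, n, 29), (t, 22, 9, 1, s, 27), (v, 2, 10, 30, z, 36)}
π_{D, B, E} gives {(d, c, 2), (d, c, 23), (d, v, 2), (q, c, 15), (t, n, 1), (t, s, 1), (v, z, 30)}.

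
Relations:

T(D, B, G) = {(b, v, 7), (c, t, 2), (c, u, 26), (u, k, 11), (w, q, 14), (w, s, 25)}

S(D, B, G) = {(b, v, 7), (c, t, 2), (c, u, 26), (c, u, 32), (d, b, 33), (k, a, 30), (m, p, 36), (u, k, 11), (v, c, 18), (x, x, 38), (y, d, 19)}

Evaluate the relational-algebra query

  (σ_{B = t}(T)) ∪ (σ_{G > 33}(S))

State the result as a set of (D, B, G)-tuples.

{(c, t, 2), (m, p, 36), (x, x, 38)}

Selection B = t: {(c, t, 2)}
Selection G > 33: {(m, p, 36), (x, x, 38)}
Taking the union: {(c, t, 2), (m, p, 36), (x, x, 38)}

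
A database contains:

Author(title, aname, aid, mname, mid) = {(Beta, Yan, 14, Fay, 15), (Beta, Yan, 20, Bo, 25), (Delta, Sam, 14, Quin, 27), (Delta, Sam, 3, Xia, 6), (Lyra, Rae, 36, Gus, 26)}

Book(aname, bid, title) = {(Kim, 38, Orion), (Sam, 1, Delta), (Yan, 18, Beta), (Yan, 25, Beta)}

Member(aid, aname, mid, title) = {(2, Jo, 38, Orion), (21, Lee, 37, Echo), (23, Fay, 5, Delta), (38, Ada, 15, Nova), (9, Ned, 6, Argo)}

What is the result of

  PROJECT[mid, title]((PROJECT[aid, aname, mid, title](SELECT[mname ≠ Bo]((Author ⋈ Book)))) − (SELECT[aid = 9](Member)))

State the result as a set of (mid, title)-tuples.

{(15, Beta), (27, Delta), (6, Delta)}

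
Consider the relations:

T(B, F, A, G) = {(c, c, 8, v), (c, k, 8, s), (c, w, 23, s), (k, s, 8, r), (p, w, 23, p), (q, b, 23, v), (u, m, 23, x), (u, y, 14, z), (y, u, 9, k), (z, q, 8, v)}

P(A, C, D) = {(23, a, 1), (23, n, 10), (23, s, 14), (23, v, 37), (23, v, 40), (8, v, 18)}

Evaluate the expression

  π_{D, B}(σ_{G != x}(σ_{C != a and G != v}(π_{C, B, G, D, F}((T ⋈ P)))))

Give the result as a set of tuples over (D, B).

{(10, c), (10, p), (14, c), (14, p), (18, c), (18, k), (37, c), (37, p), (40, c), (40, p)}

T ⋈ P (natural join on A): {(c, c, 8, v, v, 18), (c, k, 8, s, v, 18), (c, w, 23, s, a, 1), (c, w, 23, s, n, 10), (c, w, 23, s, s, 14), (c, w, 23, s, v, 37), (c, w, 23, s, v, 40), (k, s, 8, r, v, 18), (p, w, 23, p, a, 1), (p, w, 23, p, n, 10), (p, w, 23, p, s, 14), (p, w, 23, p, v, 37), (p, w, 23, p, v, 40), (q, b, 23, v, a, 1), (q, b, 23, v, n, 10), (q, b, 23, v, s, 14), (q, b, 23, v, v, 37), (q, b, 23, v, v, 40), (u, m, 23, x, a, 1), (u, m, 23, x, n, 10), (u, m, 23, x, s, 14), (u, m, 23, x, v, 37), (u, m, 23, x, v, 40), (z, q, 8, v, v, 18)}
π_{C, B, G, D, F} gives {(a, c, s, 1, w), (a, p, p, 1, w), (a, q, v, 1, b), (a, u, x, 1, m), (n, c, s, 10, w), (n, p, p, 10, w), (n, q, v, 10, b), (n, u, x, 10, m), (s, c, s, 14, w), (s, p, p, 14, w), (s, q, v, 14, b), (s, u, x, 14, m), (v, c, s, 18, k), (v, c, s, 37, w), (v, c, s, 40, w), (v, c, v, 18, c), (v, k, r, 18, s), (v, p, p, 37, w), (v, p, p, 40, w), (v, q, v, 37, b), (v, q, v, 40, b), (v, u, x, 37, m), (v, u, x, 40, m), (v, z, v, 18, q)}.
Selection C != a and G != v: {(n, c, s, 10, w), (n, p, p, 10, w), (n, u, x, 10, m), (s, c, s, 14, w), (s, p, p, 14, w), (s, u, x, 14, m), (v, c, s, 18, k), (v, c, s, 37, w), (v, c, s, 40, w), (v, k, r, 18, s), (v, p, p, 37, w), (v, p, p, 40, w), (v, u, x, 37, m), (v, u, x, 40, m)}
Selection G != x: {(n, c, s, 10, w), (n, p, p, 10, w), (s, c, s, 14, w), (s, p, p, 14, w), (v, c, s, 18, k), (v, c, s, 37, w), (v, c, s, 40, w), (v, k, r, 18, s), (v, p, p, 37, w), (v, p, p, 40, w)}
π_{D, B} gives {(10, c), (10, p), (14, c), (14, p), (18, c), (18, k), (37, c), (37, p), (40, c), (40, p)}.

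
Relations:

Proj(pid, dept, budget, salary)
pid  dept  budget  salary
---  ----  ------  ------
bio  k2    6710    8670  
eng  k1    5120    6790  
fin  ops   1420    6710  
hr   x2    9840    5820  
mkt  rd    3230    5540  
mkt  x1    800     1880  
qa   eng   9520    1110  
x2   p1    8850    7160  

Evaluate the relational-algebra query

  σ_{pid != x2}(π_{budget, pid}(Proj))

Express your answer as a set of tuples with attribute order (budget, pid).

π[budget, pid]: project onto (budget, pid) → {(1420, fin), (3230, mkt), (5120, eng), (6710, bio), (800, mkt), (8850, x2), (9520, qa), (9840, hr)}
σ[pid != x2]: keep tuples satisfying pid != x2 → {(1420, fin), (3230, mkt), (5120, eng), (6710, bio), (800, mkt), (9520, qa), (9840, hr)}

{(1420, fin), (3230, mkt), (5120, eng), (6710, bio), (800, mkt), (9520, qa), (9840, hr)}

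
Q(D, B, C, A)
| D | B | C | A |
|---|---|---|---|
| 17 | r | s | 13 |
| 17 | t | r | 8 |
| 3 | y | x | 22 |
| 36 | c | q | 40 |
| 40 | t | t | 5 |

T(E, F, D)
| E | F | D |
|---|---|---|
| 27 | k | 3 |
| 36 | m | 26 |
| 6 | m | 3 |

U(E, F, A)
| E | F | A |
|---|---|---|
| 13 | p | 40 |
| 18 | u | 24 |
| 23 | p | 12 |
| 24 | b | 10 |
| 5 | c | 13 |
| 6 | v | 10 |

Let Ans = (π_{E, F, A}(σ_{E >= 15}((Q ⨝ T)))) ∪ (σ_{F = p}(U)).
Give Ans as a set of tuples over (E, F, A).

{(13, p, 40), (23, p, 12), (27, k, 22)}

Natural join on D: {(3, y, x, 22, 27, k), (3, y, x, 22, 6, m)}
Apply σ_{E >= 15}; surviving tuples: {(3, y, x, 22, 27, k)}
Keep only column(s) E, F, A: {(27, k, 22)}
Apply σ_{F = p}; surviving tuples: {(13, p, 40), (23, p, 12)}
Union: {(27, k, 22)} with {(13, p, 40), (23, p, 12)} → {(13, p, 40), (23, p, 12), (27, k, 22)}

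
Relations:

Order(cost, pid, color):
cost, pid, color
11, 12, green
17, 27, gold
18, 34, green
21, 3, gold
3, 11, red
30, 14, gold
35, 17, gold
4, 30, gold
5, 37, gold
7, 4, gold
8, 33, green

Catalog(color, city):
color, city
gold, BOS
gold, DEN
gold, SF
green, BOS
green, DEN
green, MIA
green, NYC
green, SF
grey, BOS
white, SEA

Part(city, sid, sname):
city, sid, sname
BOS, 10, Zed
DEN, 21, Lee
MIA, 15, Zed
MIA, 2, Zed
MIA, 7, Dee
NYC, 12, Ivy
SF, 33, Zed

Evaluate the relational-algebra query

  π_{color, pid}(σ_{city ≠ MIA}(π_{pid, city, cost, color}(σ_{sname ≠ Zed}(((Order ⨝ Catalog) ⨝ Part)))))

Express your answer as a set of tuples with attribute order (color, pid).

Joining Order and Catalog on color yields {(11, 12, green, BOS), (11, 12, green, DEN), (11, 12, green, MIA), (11, 12, green, NYC), (11, 12, green, SF), (17, 27, gold, BOS), (17, 27, gold, DEN), (17, 27, gold, SF), (18, 34, green, BOS), (18, 34, green, DEN), (18, 34, green, MIA), (18, 34, green, NYC), (18, 34, green, SF), (21, 3, gold, BOS), (21, 3, gold, DEN), (21, 3, gold, SF), (30, 14, gold, BOS), (30, 14, gold, DEN), (30, 14, gold, SF), (35, 17, gold, BOS), (35, 17, gold, DEN), (35, 17, gold, SF), (4, 30, gold, BOS), (4, 30, gold, DEN), (4, 30, gold, SF), (5, 37, gold, BOS), (5, 37, gold, DEN), (5, 37, gold, SF), (7, 4, gold, BOS), (7, 4, gold, DEN), (7, 4, gold, SF), (8, 33, green, BOS), (8, 33, green, DEN), (8, 33, green, MIA), (8, 33, green, NYC), (8, 33, green, SF)}.
Joining (Order ⨝ Catalog) and Part on city yields {(11, 12, green, BOS, 10, Zed), (11, 12, green, DEN, 21, Lee), (11, 12, green, MIA, 15, Zed), (11, 12, green, MIA, 2, Zed), (11, 12, green, MIA, 7, Dee), (11, 12, green, NYC, 12, Ivy), (11, 12, green, SF, 33, Zed), (17, 27, gold, BOS, 10, Zed), (17, 27, gold, DEN, 21, Lee), (17, 27, gold, SF, 33, Zed), (18, 34, green, BOS, 10, Zed), (18, 34, green, DEN, 21, Lee), (18, 34, green, MIA, 15, Zed), (18, 34, green, MIA, 2, Zed), (18, 34, green, MIA, 7, Dee), (18, 34, green, NYC, 12, Ivy), (18, 34, green, SF, 33, Zed), (21, 3, gold, BOS, 10, Zed), (21, 3, gold, DEN, 21, Lee), (21, 3, gold, SF, 33, Zed), (30, 14, gold, BOS, 10, Zed), (30, 14, gold, DEN, 21, Lee), (30, 14, gold, SF, 33, Zed), (35, 17, gold, BOS, 10, Zed), (35, 17, gold, DEN, 21, Lee), (35, 17, gold, SF, 33, Zed), (4, 30, gold, BOS, 10, Zed), (4, 30, gold, DEN, 21, Lee), (4, 30, gold, SF, 33, Zed), (5, 37, gold, BOS, 10, Zed), (5, 37, gold, DEN, 21, Lee), (5, 37, gold, SF, 33, Zed), (7, 4, gold, BOS, 10, Zed), (7, 4, gold, DEN, 21, Lee), (7, 4, gold, SF, 33, Zed), (8, 33, green, BOS, 10, Zed), (8, 33, green, DEN, 21, Lee), (8, 33, green, MIA, 15, Zed), (8, 33, green, MIA, 2, Zed), (8, 33, green, MIA, 7, Dee), (8, 33, green, NYC, 12, Ivy), (8, 33, green, SF, 33, Zed)}.
Apply σ_{sname ≠ Zed}; surviving tuples: {(11, 12, green, DEN, 21, Lee), (11, 12, green, MIA, 7, Dee), (11, 12, green, NYC, 12, Ivy), (17, 27, gold, DEN, 21, Lee), (18, 34, green, DEN, 21, Lee), (18, 34, green, MIA, 7, Dee), (18, 34, green, NYC, 12, Ivy), (21, 3, gold, DEN, 21, Lee), (30, 14, gold, DEN, 21, Lee), (35, 17, gold, DEN, 21, Lee), (4, 30, gold, DEN, 21, Lee), (5, 37, gold, DEN, 21, Lee), (7, 4, gold, DEN, 21, Lee), (8, 33, green, DEN, 21, Lee), (8, 33, green, MIA, 7, Dee), (8, 33, green, NYC, 12, Ivy)}
π_{pid, city, cost, color} gives {(12, DEN, 11, green), (12, MIA, 11, green), (12, NYC, 11, green), (14, DEN, 30, gold), (17, DEN, 35, gold), (27, DEN, 17, gold), (3, DEN, 21, gold), (30, DEN, 4, gold), (33, DEN, 8, green), (33, MIA, 8, green), (33, NYC, 8, green), (34, DEN, 18, green), (34, MIA, 18, green), (34, NYC, 18, green), (37, DEN, 5, gold), (4, DEN, 7, gold)}.
Apply σ_{city ≠ MIA}; surviving tuples: {(12, DEN, 11, green), (12, NYC, 11, green), (14, DEN, 30, gold), (17, DEN, 35, gold), (27, DEN, 17, gold), (3, DEN, 21, gold), (30, DEN, 4, gold), (33, DEN, 8, green), (33, NYC, 8, green), (34, DEN, 18, green), (34, NYC, 18, green), (37, DEN, 5, gold), (4, DEN, 7, gold)}
π_{color, pid} gives {(gold, 14), (gold, 17), (gold, 27), (gold, 3), (gold, 30), (gold, 37), (gold, 4), (green, 12), (green, 33), (green, 34)} (3 duplicate(s) eliminated).

{(gold, 14), (gold, 17), (gold, 27), (gold, 3), (gold, 30), (gold, 37), (gold, 4), (green, 12), (green, 33), (green, 34)}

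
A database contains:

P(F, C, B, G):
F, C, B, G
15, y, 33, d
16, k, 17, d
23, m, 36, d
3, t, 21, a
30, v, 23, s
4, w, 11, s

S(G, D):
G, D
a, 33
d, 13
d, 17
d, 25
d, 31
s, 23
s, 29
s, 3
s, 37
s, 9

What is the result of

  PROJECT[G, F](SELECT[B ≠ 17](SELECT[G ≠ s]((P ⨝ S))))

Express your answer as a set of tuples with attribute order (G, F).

Natural join on G: {(15, y, 33, d, 13), (15, y, 33, d, 17), (15, y, 33, d, 25), (15, y, 33, d, 31), (16, k, 17, d, 13), (16, k, 17, d, 17), (16, k, 17, d, 25), (16, k, 17, d, 31), (23, m, 36, d, 13), (23, m, 36, d, 17), (23, m, 36, d, 25), (23, m, 36, d, 31), (3, t, 21, a, 33), (30, v, 23, s, 23), (30, v, 23, s, 29), (30, v, 23, s, 3), (30, v, 23, s, 37), (30, v, 23, s, 9), (4, w, 11, s, 23), (4, w, 11, s, 29), (4, w, 11, s, 3), (4, w, 11, s, 37), (4, w, 11, s, 9)}
Selection G ≠ s: {(15, y, 33, d, 13), (15, y, 33, d, 17), (15, y, 33, d, 25), (15, y, 33, d, 31), (16, k, 17, d, 13), (16, k, 17, d, 17), (16, k, 17, d, 25), (16, k, 17, d, 31), (23, m, 36, d, 13), (23, m, 36, d, 17), (23, m, 36, d, 25), (23, m, 36, d, 31), (3, t, 21, a, 33)}
Selection B ≠ 17: {(15, y, 33, d, 13), (15, y, 33, d, 17), (15, y, 33, d, 25), (15, y, 33, d, 31), (23, m, 36, d, 13), (23, m, 36, d, 17), (23, m, 36, d, 25), (23, m, 36, d, 31), (3, t, 21, a, 33)}
Keep only column(s) G, F (6 duplicate(s) eliminated): {(a, 3), (d, 15), (d, 23)}

{(a, 3), (d, 15), (d, 23)}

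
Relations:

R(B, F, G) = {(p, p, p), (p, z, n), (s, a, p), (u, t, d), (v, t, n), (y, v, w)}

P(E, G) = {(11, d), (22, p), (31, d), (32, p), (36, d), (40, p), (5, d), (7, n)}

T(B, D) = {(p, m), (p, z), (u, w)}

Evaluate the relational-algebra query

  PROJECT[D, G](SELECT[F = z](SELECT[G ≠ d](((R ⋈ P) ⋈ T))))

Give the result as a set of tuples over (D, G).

{(m, n), (z, n)}

Natural join on G: {(p, p, p, 22), (p, p, p, 32), (p, p, p, 40), (p, z, n, 7), (s, a, p, 22), (s, a, p, 32), (s, a, p, 40), (u, t, d, 11), (u, t, d, 31), (u, t, d, 36), (u, t, d, 5), (v, t, n, 7)}
Natural join on B: {(p, p, p, 22, m), (p, p, p, 22, z), (p, p, p, 32, m), (p, p, p, 32, z), (p, p, p, 40, m), (p, p, p, 40, z), (p, z, n, 7, m), (p, z, n, 7, z), (u, t, d, 11, w), (u, t, d, 31, w), (u, t, d, 36, w), (u, t, d, 5, w)}
Selection G ≠ d: {(p, p, p, 22, m), (p, p, p, 22, z), (p, p, p, 32, m), (p, p, p, 32, z), (p, p, p, 40, m), (p, p, p, 40, z), (p, z, n, 7, m), (p, z, n, 7, z)}
Selection F = z: {(p, z, n, 7, m), (p, z, n, 7, z)}
π_{D, G} gives {(m, n), (z, n)}.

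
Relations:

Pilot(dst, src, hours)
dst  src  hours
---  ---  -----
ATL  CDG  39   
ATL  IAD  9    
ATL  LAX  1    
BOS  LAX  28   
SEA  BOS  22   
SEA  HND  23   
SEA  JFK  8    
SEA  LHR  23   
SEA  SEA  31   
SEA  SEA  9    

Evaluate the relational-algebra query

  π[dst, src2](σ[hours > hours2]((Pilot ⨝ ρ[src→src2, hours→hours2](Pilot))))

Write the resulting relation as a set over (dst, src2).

ρ[src→src2, hours→hours2]: schema becomes (dst, src2, hours2); tuples unchanged.
Joining Pilot and ρ[src→src2, hours→hours2](Pilot) on dst yields {(ATL, CDG, 39, CDG, 39), (ATL, CDG, 39, IAD, 9), (ATL, CDG, 39, LAX, 1), (ATL, IAD, 9, CDG, 39), (ATL, IAD, 9, IAD, 9), (ATL, IAD, 9, LAX, 1), (ATL, LAX, 1, CDG, 39), (ATL, LAX, 1, IAD, 9), (ATL, LAX, 1, LAX, 1), (BOS, LAX, 28, LAX, 28), (SEA, BOS, 22, BOS, 22), (SEA, BOS, 22, HND, 23), (SEA, BOS, 22, JFK, 8), (SEA, BOS, 22, LHR, 23), (SEA, BOS, 22, SEA, 31), (SEA, BOS, 22, SEA, 9), (SEA, HND, 23, BOS, 22), (SEA, HND, 23, HND, 23), (SEA, HND, 23, JFK, 8), (SEA, HND, 23, LHR, 23), (SEA, HND, 23, SEA, 31), (SEA, HND, 23, SEA, 9), (SEA, JFK, 8, BOS, 22), (SEA, JFK, 8, HND, 23), (SEA, JFK, 8, JFK, 8), (SEA, JFK, 8, LHR, 23), (SEA, JFK, 8, SEA, 31), (SEA, JFK, 8, SEA, 9), (SEA, LHR, 23, BOS, 22), (SEA, LHR, 23, HND, 23), (SEA, LHR, 23, JFK, 8), (SEA, LHR, 23, LHR, 23), (SEA, LHR, 23, SEA, 31), (SEA, LHR, 23, SEA, 9), (SEA, SEA, 31, BOS, 22), (SEA, SEA, 31, HND, 23), (SEA, SEA, 31, JFK, 8), (SEA, SEA, 31, LHR, 23), (SEA, SEA, 31, SEA, 31), (SEA, SEA, 31, SEA, 9), (SEA, SEA, 9, BOS, 22), (SEA, SEA, 9, HND, 23), (SEA, SEA, 9, JFK, 8), (SEA, SEA, 9, LHR, 23), (SEA, SEA, 9, SEA, 31), (SEA, SEA, 9, SEA, 9)}.
Selection hours > hours2: {(ATL, CDG, 39, IAD, 9), (ATL, CDG, 39, LAX, 1), (ATL, IAD, 9, LAX, 1), (SEA, BOS, 22, JFK, 8), (SEA, BOS, 22, SEA, 9), (SEA, HND, 23, BOS, 22), (SEA, HND, 23, JFK, 8), (SEA, HND, 23, SEA, 9), (SEA, LHR, 23, BOS, 22), (SEA, LHR, 23, JFK, 8), (SEA, LHR, 23, SEA, 9), (SEA, SEA, 31, BOS, 22), (SEA, SEA, 31, HND, 23), (SEA, SEA, 31, JFK, 8), (SEA, SEA, 31, LHR, 23), (SEA, SEA, 31, SEA, 9), (SEA, SEA, 9, JFK, 8)}
Keep only column(s) dst, src2 (10 duplicate(s) eliminated): {(ATL, IAD), (ATL, LAX), (SEA, BOS), (SEA, HND), (SEA, JFK), (SEA, LHR), (SEA, SEA)}

{(ATL, IAD), (ATL, LAX), (SEA, BOS), (SEA, HND), (SEA, JFK), (SEA, LHR), (SEA, SEA)}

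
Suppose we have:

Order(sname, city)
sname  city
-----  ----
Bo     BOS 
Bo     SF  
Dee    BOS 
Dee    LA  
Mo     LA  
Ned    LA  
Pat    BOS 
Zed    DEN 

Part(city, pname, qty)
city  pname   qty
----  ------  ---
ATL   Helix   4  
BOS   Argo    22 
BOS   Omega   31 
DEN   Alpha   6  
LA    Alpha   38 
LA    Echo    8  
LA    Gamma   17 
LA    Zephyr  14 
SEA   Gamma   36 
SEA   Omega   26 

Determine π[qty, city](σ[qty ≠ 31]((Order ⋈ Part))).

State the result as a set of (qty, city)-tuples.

{(14, LA), (17, LA), (22, BOS), (38, LA), (6, DEN), (8, LA)}

Natural join on city: {(Bo, BOS, Argo, 22), (Bo, BOS, Omega, 31), (Dee, BOS, Argo, 22), (Dee, BOS, Omega, 31), (Dee, LA, Alpha, 38), (Dee, LA, Echo, 8), (Dee, LA, Gamma, 17), (Dee, LA, Zephyr, 14), (Mo, LA, Alpha, 38), (Mo, LA, Echo, 8), (Mo, LA, Gamma, 17), (Mo, LA, Zephyr, 14), (Ned, LA, Alpha, 38), (Ned, LA, Echo, 8), (Ned, LA, Gamma, 17), (Ned, LA, Zephyr, 14), (Pat, BOS, Argo, 22), (Pat, BOS, Omega, 31), (Zed, DEN, Alpha, 6)}
Apply σ_{qty ≠ 31}; surviving tuples: {(Bo, BOS, Argo, 22), (Dee, BOS, Argo, 22), (Dee, LA, Alpha, 38), (Dee, LA, Echo, 8), (Dee, LA, Gamma, 17), (Dee, LA, Zephyr, 14), (Mo, LA, Alpha, 38), (Mo, LA, Echo, 8), (Mo, LA, Gamma, 17), (Mo, LA, Zephyr, 14), (Ned, LA, Alpha, 38), (Ned, LA, Echo, 8), (Ned, LA, Gamma, 17), (Ned, LA, Zephyr, 14), (Pat, BOS, Argo, 22), (Zed, DEN, Alpha, 6)}
π_{qty, city} gives {(14, LA), (17, LA), (22, BOS), (38, LA), (6, DEN), (8, LA)} (10 duplicate(s) eliminated).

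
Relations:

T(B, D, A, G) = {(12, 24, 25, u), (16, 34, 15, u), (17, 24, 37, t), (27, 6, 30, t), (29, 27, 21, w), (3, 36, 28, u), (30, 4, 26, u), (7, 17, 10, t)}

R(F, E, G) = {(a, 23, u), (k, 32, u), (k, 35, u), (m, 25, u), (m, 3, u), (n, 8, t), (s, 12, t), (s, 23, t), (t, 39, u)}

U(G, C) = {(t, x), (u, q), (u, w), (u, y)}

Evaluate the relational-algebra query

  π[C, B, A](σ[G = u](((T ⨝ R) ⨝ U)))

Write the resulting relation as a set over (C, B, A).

{(q, 12, 25), (q, 16, 15), (q, 3, 28), (q, 30, 26), (w, 12, 25), (w, 16, 15), (w, 3, 28), (w, 30, 26), (y, 12, 25), (y, 16, 15), (y, 3, 28), (y, 30, 26)}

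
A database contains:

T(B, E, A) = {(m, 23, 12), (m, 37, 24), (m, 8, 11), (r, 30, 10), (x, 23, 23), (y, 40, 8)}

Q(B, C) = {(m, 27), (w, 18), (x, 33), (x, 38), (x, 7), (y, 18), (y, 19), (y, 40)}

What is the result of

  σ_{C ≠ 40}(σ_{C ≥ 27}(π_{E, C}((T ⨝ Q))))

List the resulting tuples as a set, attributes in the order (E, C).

Natural join on B: {(m, 23, 12, 27), (m, 37, 24, 27), (m, 8, 11, 27), (x, 23, 23, 33), (x, 23, 23, 38), (x, 23, 23, 7), (y, 40, 8, 18), (y, 40, 8, 19), (y, 40, 8, 40)}
Keep only column(s) E, C: {(23, 27), (23, 33), (23, 38), (23, 7), (37, 27), (40, 18), (40, 19), (40, 40), (8, 27)}
Apply σ_{C ≥ 27}; surviving tuples: {(23, 27), (23, 33), (23, 38), (37, 27), (40, 40), (8, 27)}
Apply σ_{C ≠ 40}; surviving tuples: {(23, 27), (23, 33), (23, 38), (37, 27), (8, 27)}

{(23, 27), (23, 33), (23, 38), (37, 27), (8, 27)}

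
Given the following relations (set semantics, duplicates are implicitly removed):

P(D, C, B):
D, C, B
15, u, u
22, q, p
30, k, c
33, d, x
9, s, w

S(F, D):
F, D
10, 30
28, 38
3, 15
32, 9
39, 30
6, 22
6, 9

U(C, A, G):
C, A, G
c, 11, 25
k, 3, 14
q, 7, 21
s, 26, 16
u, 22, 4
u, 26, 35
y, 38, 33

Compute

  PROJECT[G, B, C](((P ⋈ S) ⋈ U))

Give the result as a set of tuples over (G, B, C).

{(14, c, k), (16, w, s), (21, p, q), (35, u, u), (4, u, u)}

Natural join on D: {(15, u, u, 3), (22, q, p, 6), (30, k, c, 10), (30, k, c, 39), (9, s, w, 32), (9, s, w, 6)}
Natural join on C: {(15, u, u, 3, 22, 4), (15, u, u, 3, 26, 35), (22, q, p, 6, 7, 21), (30, k, c, 10, 3, 14), (30, k, c, 39, 3, 14), (9, s, w, 32, 26, 16), (9, s, w, 6, 26, 16)}
Projecting to G, B, C (2 duplicate(s) eliminated): {(14, c, k), (16, w, s), (21, p, q), (35, u, u), (4, u, u)}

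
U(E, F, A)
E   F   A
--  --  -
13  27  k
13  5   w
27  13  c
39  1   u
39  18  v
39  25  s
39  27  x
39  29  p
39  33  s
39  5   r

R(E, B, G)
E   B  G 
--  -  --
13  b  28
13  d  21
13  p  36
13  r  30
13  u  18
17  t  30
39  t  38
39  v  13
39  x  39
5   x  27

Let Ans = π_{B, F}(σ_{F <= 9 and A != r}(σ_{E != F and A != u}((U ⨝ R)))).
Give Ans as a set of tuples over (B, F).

Natural join on E: {(13, 27, k, b, 28), (13, 27, k, d, 21), (13, 27, k, p, 36), (13, 27, k, r, 30), (13, 27, k, u, 18), (13, 5, w, b, 28), (13, 5, w, d, 21), (13, 5, w, p, 36), (13, 5, w, r, 30), (13, 5, w, u, 18), (39, 1, u, t, 38), (39, 1, u, v, 13), (39, 1, u, x, 39), (39, 18, v, t, 38), (39, 18, v, v, 13), (39, 18, v, x, 39), (39, 25, s, t, 38), (39, 25, s, v, 13), (39, 25, s, x, 39), (39, 27, x, t, 38), (39, 27, x, v, 13), (39, 27, x, x, 39), (39, 29, p, t, 38), (39, 29, p, v, 13), (39, 29, p, x, 39), (39, 33, s, t, 38), (39, 33, s, v, 13), (39, 33, s, x, 39), (39, 5, r, t, 38), (39, 5, r, v, 13), (39, 5, r, x, 39)}
Apply σ_{E != F and A != u}; surviving tuples: {(13, 27, k, b, 28), (13, 27, k, d, 21), (13, 27, k, p, 36), (13, 27, k, r, 30), (13, 27, k, u, 18), (13, 5, w, b, 28), (13, 5, w, d, 21), (13, 5, w, p, 36), (13, 5, w, r, 30), (13, 5, w, u, 18), (39, 18, v, t, 38), (39, 18, v, v, 13), (39, 18, v, x, 39), (39, 25, s, t, 38), (39, 25, s, v, 13), (39, 25, s, x, 39), (39, 27, x, t, 38), (39, 27, x, v, 13), (39, 27, x, x, 39), (39, 29, p, t, 38), (39, 29, p, v, 13), (39, 29, p, x, 39), (39, 33, s, t, 38), (39, 33, s, v, 13), (39, 33, s, x, 39), (39, 5, r, t, 38), (39, 5, r, v, 13), (39, 5, r, x, 39)}
Apply σ_{F <= 9 and A != r}; surviving tuples: {(13, 5, w, b, 28), (13, 5, w, d, 21), (13, 5, w, p, 36), (13, 5, w, r, 30), (13, 5, w, u, 18)}
Keep only column(s) B, F: {(b, 5), (d, 5), (p, 5), (r, 5), (u, 5)}

{(b, 5), (d, 5), (p, 5), (r, 5), (u, 5)}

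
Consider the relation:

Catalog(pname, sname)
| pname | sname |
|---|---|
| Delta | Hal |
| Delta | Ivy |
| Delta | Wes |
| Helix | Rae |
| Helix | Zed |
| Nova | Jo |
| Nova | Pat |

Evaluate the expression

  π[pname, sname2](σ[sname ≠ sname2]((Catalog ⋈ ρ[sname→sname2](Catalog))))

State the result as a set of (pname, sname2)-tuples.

{(Delta, Hal), (Delta, Ivy), (Delta, Wes), (Helix, Rae), (Helix, Zed), (Nova, Jo), (Nova, Pat)}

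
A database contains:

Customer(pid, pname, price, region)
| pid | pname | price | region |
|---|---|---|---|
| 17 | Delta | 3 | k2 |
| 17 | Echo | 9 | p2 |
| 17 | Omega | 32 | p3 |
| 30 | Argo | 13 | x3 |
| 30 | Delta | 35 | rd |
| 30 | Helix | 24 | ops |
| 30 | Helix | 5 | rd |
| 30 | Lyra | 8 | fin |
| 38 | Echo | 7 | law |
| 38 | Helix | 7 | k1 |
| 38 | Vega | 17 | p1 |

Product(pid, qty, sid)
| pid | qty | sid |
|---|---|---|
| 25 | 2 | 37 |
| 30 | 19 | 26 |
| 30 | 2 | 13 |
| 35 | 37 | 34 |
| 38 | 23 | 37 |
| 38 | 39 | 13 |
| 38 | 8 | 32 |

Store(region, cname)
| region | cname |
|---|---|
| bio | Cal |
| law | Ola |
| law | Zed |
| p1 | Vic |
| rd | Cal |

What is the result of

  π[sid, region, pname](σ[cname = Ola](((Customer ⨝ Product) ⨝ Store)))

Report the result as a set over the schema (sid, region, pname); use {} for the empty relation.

{(13, law, Echo), (32, law, Echo), (37, law, Echo)}

Natural join on pid: {(30, Argo, 13, x3, 19, 26), (30, Argo, 13, x3, 2, 13), (30, Delta, 35, rd, 19, 26), (30, Delta, 35, rd, 2, 13), (30, Helix, 24, ops, 19, 26), (30, Helix, 24, ops, 2, 13), (30, Helix, 5, rd, 19, 26), (30, Helix, 5, rd, 2, 13), (30, Lyra, 8, fin, 19, 26), (30, Lyra, 8, fin, 2, 13), (38, Echo, 7, law, 23, 37), (38, Echo, 7, law, 39, 13), (38, Echo, 7, law, 8, 32), (38, Helix, 7, k1, 23, 37), (38, Helix, 7, k1, 39, 13), (38, Helix, 7, k1, 8, 32), (38, Vega, 17, p1, 23, 37), (38, Vega, 17, p1, 39, 13), (38, Vega, 17, p1, 8, 32)}
Natural join on region: {(30, Delta, 35, rd, 19, 26, Cal), (30, Delta, 35, rd, 2, 13, Cal), (30, Helix, 5, rd, 19, 26, Cal), (30, Helix, 5, rd, 2, 13, Cal), (38, Echo, 7, law, 23, 37, Ola), (38, Echo, 7, law, 23, 37, Zed), (38, Echo, 7, law, 39, 13, Ola), (38, Echo, 7, law, 39, 13, Zed), (38, Echo, 7, law, 8, 32, Ola), (38, Echo, 7, law, 8, 32, Zed), (38, Vega, 17, p1, 23, 37, Vic), (38, Vega, 17, p1, 39, 13, Vic), (38, Vega, 17, p1, 8, 32, Vic)}
Apply σ_{cname = Ola}; surviving tuples: {(38, Echo, 7, law, 23, 37, Ola), (38, Echo, 7, law, 39, 13, Ola), (38, Echo, 7, law, 8, 32, Ola)}
Projecting to sid, region, pname: {(13, law, Echo), (32, law, Echo), (37, law, Echo)}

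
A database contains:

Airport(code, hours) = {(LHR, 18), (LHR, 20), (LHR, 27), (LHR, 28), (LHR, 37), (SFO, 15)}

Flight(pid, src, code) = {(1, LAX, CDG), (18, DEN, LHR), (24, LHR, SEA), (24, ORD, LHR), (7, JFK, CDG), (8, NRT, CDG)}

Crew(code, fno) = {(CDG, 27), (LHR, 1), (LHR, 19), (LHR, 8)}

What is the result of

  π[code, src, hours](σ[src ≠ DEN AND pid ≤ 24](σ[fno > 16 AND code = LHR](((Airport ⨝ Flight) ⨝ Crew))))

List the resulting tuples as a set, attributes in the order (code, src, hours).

{(LHR, ORD, 18), (LHR, ORD, 20), (LHR, ORD, 27), (LHR, ORD, 28), (LHR, ORD, 37)}

Natural join on code: {(LHR, 18, 18, DEN), (LHR, 18, 24, ORD), (LHR, 20, 18, DEN), (LHR, 20, 24, ORD), (LHR, 27, 18, DEN), (LHR, 27, 24, ORD), (LHR, 28, 18, DEN), (LHR, 28, 24, ORD), (LHR, 37, 18, DEN), (LHR, 37, 24, ORD)}
Natural join on code: {(LHR, 18, 18, DEN, 1), (LHR, 18, 18, DEN, 19), (LHR, 18, 18, DEN, 8), (LHR, 18, 24, ORD, 1), (LHR, 18, 24, ORD, 19), (LHR, 18, 24, ORD, 8), (LHR, 20, 18, DEN, 1), (LHR, 20, 18, DEN, 19), (LHR, 20, 18, DEN, 8), (LHR, 20, 24, ORD, 1), (LHR, 20, 24, ORD, 19), (LHR, 20, 24, ORD, 8), (LHR, 27, 18, DEN, 1), (LHR, 27, 18, DEN, 19), (LHR, 27, 18, DEN, 8), (LHR, 27, 24, ORD, 1), (LHR, 27, 24, ORD, 19), (LHR, 27, 24, ORD, 8), (LHR, 28, 18, DEN, 1), (LHR, 28, 18, DEN, 19), (LHR, 28, 18, DEN, 8), (LHR, 28, 24, ORD, 1), (LHR, 28, 24, ORD, 19), (LHR, 28, 24, ORD, 8), (LHR, 37, 18, DEN, 1), (LHR, 37, 18, DEN, 19), (LHR, 37, 18, DEN, 8), (LHR, 37, 24, ORD, 1), (LHR, 37, 24, ORD, 19), (LHR, 37, 24, ORD, 8)}
Filtering on fno > 16 AND code = LHR leaves {(LHR, 18, 18, DEN, 19), (LHR, 18, 24, ORD, 19), (LHR, 20, 18, DEN, 19), (LHR, 20, 24, ORD, 19), (LHR, 27, 18, DEN, 19), (LHR, 27, 24, ORD, 19), (LHR, 28, 18, DEN, 19), (LHR, 28, 24, ORD, 19), (LHR, 37, 18, DEN, 19), (LHR, 37, 24, ORD, 19)}.
Filtering on src ≠ DEN AND pid ≤ 24 leaves {(LHR, 18, 24, ORD, 19), (LHR, 20, 24, ORD, 19), (LHR, 27, 24, ORD, 19), (LHR, 28, 24, ORD, 19), (LHR, 37, 24, ORD, 19)}.
π_{code, src, hours} gives {(LHR, ORD, 18), (LHR, ORD, 20), (LHR, ORD, 27), (LHR, ORD, 28), (LHR, ORD, 37)}.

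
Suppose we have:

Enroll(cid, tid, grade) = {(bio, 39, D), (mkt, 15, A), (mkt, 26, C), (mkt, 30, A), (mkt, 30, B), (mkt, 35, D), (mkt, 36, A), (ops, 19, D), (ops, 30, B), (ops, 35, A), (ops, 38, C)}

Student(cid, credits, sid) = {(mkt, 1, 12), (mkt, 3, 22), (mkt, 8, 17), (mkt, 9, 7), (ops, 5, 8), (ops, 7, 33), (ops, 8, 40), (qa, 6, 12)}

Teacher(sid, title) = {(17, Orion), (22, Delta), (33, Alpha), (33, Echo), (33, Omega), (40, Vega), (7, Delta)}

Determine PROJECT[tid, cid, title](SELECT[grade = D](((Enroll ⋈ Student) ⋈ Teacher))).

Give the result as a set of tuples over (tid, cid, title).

{(19, ops, Alpha), (19, ops, Echo), (19, ops, Omega), (19, ops, Vega), (35, mkt, Delta), (35, mkt, Orion)}

Joining Enroll and Student on cid yields {(mkt, 15, A, 1, 12), (mkt, 15, A, 3, 22), (mkt, 15, A, 8, 17), (mkt, 15, A, 9, 7), (mkt, 26, C, 1, 12), (mkt, 26, C, 3, 22), (mkt, 26, C, 8, 17), (mkt, 26, C, 9, 7), (mkt, 30, A, 1, 12), (mkt, 30, A, 3, 22), (mkt, 30, A, 8, 17), (mkt, 30, A, 9, 7), (mkt, 30, B, 1, 12), (mkt, 30, B, 3, 22), (mkt, 30, B, 8, 17), (mkt, 30, B, 9, 7), (mkt, 35, D, 1, 12), (mkt, 35, D, 3, 22), (mkt, 35, D, 8, 17), (mkt, 35, D, 9, 7), (mkt, 36, A, 1, 12), (mkt, 36, A, 3, 22), (mkt, 36, A, 8, 17), (mkt, 36, A, 9, 7), (ops, 19, D, 5, 8), (ops, 19, D, 7, 33), (ops, 19, D, 8, 40), (ops, 30, B, 5, 8), (ops, 30, B, 7, 33), (ops, 30, B, 8, 40), (ops, 35, A, 5, 8), (ops, 35, A, 7, 33), (ops, 35, A, 8, 40), (ops, 38, C, 5, 8), (ops, 38, C, 7, 33), (ops, 38, C, 8, 40)}.
Joining (Enroll ⋈ Student) and Teacher on sid yields {(mkt, 15, A, 3, 22, Delta), (mkt, 15, A, 8, 17, Orion), (mkt, 15, A, 9, 7, Delta), (mkt, 26, C, 3, 22, Delta), (mkt, 26, C, 8, 17, Orion), (mkt, 26, C, 9, 7, Delta), (mkt, 30, A, 3, 22, Delta), (mkt, 30, A, 8, 17, Orion), (mkt, 30, A, 9, 7, Delta), (mkt, 30, B, 3, 22, Delta), (mkt, 30, B, 8, 17, Orion), (mkt, 30, B, 9, 7, Delta), (mkt, 35, D, 3, 22, Delta), (mkt, 35, D, 8, 17, Orion), (mkt, 35, D, 9, 7, Delta), (mkt, 36, A, 3, 22, Delta), (mkt, 36, A, 8, 17, Orion), (mkt, 36, A, 9, 7, Delta), (ops, 19, D, 7, 33, Alpha), (ops, 19, D, 7, 33, Echo), (ops, 19, D, 7, 33, Omega), (ops, 19, D, 8, 40, Vega), (ops, 30, B, 7, 33, Alpha), (ops, 30, B, 7, 33, Echo), (ops, 30, B, 7, 33, Omega), (ops, 30, B, 8, 40, Vega), (ops, 35, A, 7, 33, Alpha), (ops, 35, A, 7, 33, Echo), (ops, 35, A, 7, 33, Omega), (ops, 35, A, 8, 40, Vega), (ops, 38, C, 7, 33, Alpha), (ops, 38, C, 7, 33, Echo), (ops, 38, C, 7, 33, Omega), (ops, 38, C, 8, 40, Vega)}.
Selection grade = D: {(mkt, 35, D, 3, 22, Delta), (mkt, 35, D, 8, 17, Orion), (mkt, 35, D, 9, 7, Delta), (ops, 19, D, 7, 33, Alpha), (ops, 19, D, 7, 33, Echo), (ops, 19, D, 7, 33, Omega), (ops, 19, D, 8, 40, Vega)}
π_{tid, cid, title} gives {(19, ops, Alpha), (19, ops, Echo), (19, ops, Omega), (19, ops, Vega), (35, mkt, Delta), (35, mkt, Orion)} (1 duplicate(s) eliminated).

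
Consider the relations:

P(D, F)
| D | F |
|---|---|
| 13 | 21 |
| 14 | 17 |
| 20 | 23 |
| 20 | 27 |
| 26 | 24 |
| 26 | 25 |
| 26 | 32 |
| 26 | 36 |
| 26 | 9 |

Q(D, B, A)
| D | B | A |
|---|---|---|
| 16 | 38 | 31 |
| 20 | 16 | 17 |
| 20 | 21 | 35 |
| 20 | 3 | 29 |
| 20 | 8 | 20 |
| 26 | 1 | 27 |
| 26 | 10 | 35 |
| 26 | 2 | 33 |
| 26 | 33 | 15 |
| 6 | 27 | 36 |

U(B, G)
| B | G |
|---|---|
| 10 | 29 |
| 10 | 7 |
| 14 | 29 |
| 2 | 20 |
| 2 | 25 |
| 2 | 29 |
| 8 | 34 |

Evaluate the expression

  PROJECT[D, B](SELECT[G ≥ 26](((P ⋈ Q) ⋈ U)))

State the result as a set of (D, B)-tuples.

P ⋈ Q (natural join on D): {(20, 23, 16, 17), (20, 23, 21, 35), (20, 23, 3, 29), (20, 23, 8, 20), (20, 27, 16, 17), (20, 27, 21, 35), (20, 27, 3, 29), (20, 27, 8, 20), (26, 24, 1, 27), (26, 24, 10, 35), (26, 24, 2, 33), (26, 24, 33, 15), (26, 25, 1, 27), (26, 25, 10, 35), (26, 25, 2, 33), (26, 25, 33, 15), (26, 32, 1, 27), (26, 32, 10, 35), (26, 32, 2, 33), (26, 32, 33, 15), (26, 36, 1, 27), (26, 36, 10, 35), (26, 36, 2, 33), (26, 36, 33, 15), (26, 9, 1, 27), (26, 9, 10, 35), (26, 9, 2, 33), (26, 9, 33, 15)}
(P ⋈ Q) ⋈ U (natural join on B): {(20, 23, 8, 20, 34), (20, 27, 8, 20, 34), (26, 24, 10, 35, 29), (26, 24, 10, 35, 7), (26, 24, 2, 33, 20), (26, 24, 2, 33, 25), (26, 24, 2, 33, 29), (26, 25, 10, 35, 29), (26, 25, 10, 35, 7), (26, 25, 2, 33, 20), (26, 25, 2, 33, 25), (26, 25, 2, 33, 29), (26, 32, 10, 35, 29), (26, 32, 10, 35, 7), (26, 32, 2, 33, 20), (26, 32, 2, 33, 25), (26, 32, 2, 33, 29), (26, 36, 10, 35, 29), (26, 36, 10, 35, 7), (26, 36, 2, 33, 20), (26, 36, 2, 33, 25), (26, 36, 2, 33, 29), (26, 9, 10, 35, 29), (26, 9, 10, 35, 7), (26, 9, 2, 33, 20), (26, 9, 2, 33, 25), (26, 9, 2, 33, 29)}
Apply σ_{G ≥ 26}; surviving tuples: {(20, 23, 8, 20, 34), (20, 27, 8, 20, 34), (26, 24, 10, 35, 29), (26, 24, 2, 33, 29), (26, 25, 10, 35, 29), (26, 25, 2, 33, 29), (26, 32, 10, 35, 29), (26, 32, 2, 33, 29), (26, 36, 10, 35, 29), (26, 36, 2, 33, 29), (26, 9, 10, 35, 29), (26, 9, 2, 33, 29)}
π_{D, B} gives {(20, 8), (26, 10), (26, 2)} (9 duplicate(s) eliminated).

{(20, 8), (26, 10), (26, 2)}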